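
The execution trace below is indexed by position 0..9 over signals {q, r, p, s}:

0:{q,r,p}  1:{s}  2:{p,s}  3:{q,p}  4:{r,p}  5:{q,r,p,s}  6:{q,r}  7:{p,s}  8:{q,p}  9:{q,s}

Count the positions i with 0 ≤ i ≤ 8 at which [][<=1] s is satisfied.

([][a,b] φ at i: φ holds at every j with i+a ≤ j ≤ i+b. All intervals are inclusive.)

1

Evaluate at each i in [0,8]:
  i=0: ✗ (fails at j=0)
  i=1: ✓ (all of [1,2])
  i=2: ✗ (fails at j=3)
  i=3: ✗ (fails at j=3)
  i=4: ✗ (fails at j=4)
  i=5: ✗ (fails at j=6)
  i=6: ✗ (fails at j=6)
  i=7: ✗ (fails at j=8)
  i=8: ✗ (fails at j=8)
Positions where it holds: {1} → 1.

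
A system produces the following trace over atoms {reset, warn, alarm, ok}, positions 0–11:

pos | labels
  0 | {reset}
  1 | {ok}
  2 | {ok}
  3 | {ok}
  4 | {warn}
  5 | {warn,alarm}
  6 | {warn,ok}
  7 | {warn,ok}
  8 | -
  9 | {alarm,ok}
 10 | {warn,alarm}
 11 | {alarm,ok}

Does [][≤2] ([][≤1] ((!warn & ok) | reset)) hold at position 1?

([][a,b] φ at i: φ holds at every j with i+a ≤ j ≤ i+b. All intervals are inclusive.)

Check [][≤1] ((!warn & ok) | reset) at every j in [1,3]:
  j=1: holds on [1,2]
  j=2: holds on [2,3]
  j=3: fails at 4
Fails at j=3 → formula fails.

No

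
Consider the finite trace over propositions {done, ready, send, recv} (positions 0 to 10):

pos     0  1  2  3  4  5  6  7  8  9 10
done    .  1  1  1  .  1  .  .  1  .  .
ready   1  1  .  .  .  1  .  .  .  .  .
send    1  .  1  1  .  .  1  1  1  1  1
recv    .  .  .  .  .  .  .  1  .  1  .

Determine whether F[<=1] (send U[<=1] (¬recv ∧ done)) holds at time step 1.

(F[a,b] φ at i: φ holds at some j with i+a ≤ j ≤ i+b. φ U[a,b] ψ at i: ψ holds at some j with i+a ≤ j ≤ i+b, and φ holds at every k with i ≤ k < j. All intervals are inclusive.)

Holds

Check (send U[<=1] (¬recv ∧ done)) at each j in [1,2]:
  j=1: holds
  j=2: holds
Found at j=1 → formula holds.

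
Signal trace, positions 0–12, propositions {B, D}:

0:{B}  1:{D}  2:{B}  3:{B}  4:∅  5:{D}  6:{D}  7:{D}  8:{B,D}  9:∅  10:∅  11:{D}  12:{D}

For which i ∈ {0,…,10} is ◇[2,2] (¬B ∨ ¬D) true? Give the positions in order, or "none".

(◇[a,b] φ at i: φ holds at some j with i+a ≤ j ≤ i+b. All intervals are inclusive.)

0, 1, 2, 3, 4, 5, 7, 8, 9, 10

Evaluate at each i in [0,10]:
  i=0: ✓ (witness j=2)
  i=1: ✓ (witness j=3)
  i=2: ✓ (witness j=4)
  i=3: ✓ (witness j=5)
  i=4: ✓ (witness j=6)
  i=5: ✓ (witness j=7)
  i=6: ✗ (none in [8,8])
  i=7: ✓ (witness j=9)
  i=8: ✓ (witness j=10)
  i=9: ✓ (witness j=11)
  i=10: ✓ (witness j=12)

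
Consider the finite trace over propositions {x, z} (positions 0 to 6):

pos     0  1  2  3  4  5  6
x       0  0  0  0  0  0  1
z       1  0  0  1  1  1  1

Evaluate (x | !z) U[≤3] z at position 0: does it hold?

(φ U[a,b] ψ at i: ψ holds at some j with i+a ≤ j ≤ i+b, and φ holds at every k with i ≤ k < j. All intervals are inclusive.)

Holds

Need some j in [0,3] with z, and (x | !z) at every k in [0,j-1].
  j=0: z holds; no prefix to check → satisfied.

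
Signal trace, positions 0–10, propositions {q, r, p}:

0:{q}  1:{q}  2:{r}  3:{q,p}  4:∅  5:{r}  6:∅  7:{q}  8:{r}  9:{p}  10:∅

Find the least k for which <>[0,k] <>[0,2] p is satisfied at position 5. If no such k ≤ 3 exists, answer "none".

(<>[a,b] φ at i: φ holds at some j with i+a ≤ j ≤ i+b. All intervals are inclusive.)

2

Scan j = 5,6,… for <>[0,2] p:
  j=5: fails
  j=6: fails
  j=7: holds
First hit at j=7, so smallest k = 7-5 = 2.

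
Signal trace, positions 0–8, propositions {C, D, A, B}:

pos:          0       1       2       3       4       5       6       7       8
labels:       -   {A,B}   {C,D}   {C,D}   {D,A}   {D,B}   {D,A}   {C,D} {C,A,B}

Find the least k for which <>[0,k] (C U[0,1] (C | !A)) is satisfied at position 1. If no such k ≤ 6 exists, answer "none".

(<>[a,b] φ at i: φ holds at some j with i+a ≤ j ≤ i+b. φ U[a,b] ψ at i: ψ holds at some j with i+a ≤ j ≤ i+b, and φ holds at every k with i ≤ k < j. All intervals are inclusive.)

Scan j = 1,2,… for (C U[0,1] (C | !A)):
  j=1: fails
  j=2: holds
First hit at j=2, so smallest k = 2-1 = 1.

1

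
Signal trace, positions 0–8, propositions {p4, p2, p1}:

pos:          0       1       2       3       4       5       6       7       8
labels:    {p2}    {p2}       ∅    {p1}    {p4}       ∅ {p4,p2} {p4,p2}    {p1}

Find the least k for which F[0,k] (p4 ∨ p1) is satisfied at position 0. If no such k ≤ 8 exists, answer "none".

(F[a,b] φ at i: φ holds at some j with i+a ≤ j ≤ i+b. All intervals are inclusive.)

3

Scan j = 0,1,… for (p4 ∨ p1):
  j=0: fails
  j=1: fails
  j=2: fails
  j=3: holds
First hit at j=3, so smallest k = 3-0 = 3.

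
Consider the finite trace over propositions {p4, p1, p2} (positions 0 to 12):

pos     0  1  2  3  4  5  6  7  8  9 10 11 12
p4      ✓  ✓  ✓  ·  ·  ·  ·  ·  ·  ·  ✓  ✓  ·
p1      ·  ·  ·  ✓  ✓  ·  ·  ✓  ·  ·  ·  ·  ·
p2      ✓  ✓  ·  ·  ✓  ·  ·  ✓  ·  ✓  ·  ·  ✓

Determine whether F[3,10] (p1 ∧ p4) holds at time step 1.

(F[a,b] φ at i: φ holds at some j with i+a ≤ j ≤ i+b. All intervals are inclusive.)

False

Check (p1 ∧ p4) at each j in [4,11]:
  j=4: false
  j=5: false
  j=6: false
  j=7: false
  j=8: false
  j=9: false
  j=10: false
  j=11: false
No position in the window satisfies it → formula fails.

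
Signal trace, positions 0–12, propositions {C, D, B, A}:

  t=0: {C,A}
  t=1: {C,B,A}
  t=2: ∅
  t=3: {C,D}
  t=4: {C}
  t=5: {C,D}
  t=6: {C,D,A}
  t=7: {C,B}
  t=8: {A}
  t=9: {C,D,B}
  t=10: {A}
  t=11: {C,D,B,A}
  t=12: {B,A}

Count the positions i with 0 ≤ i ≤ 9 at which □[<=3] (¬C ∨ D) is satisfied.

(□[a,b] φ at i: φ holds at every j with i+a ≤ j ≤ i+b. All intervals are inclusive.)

2

Evaluate at each i in [0,9]:
  i=0: ✗ (fails at j=0)
  i=1: ✗ (fails at j=1)
  i=2: ✗ (fails at j=4)
  i=3: ✗ (fails at j=4)
  i=4: ✗ (fails at j=4)
  i=5: ✗ (fails at j=7)
  i=6: ✗ (fails at j=7)
  i=7: ✗ (fails at j=7)
  i=8: ✓ (all of [8,11])
  i=9: ✓ (all of [9,12])
Positions where it holds: {8, 9} → 2.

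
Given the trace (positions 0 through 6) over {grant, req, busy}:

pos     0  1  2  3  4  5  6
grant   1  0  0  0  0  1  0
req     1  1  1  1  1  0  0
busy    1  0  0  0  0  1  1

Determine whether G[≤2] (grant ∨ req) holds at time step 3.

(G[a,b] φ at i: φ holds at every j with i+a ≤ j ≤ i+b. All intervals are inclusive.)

Check (grant ∨ req) at every j in [3,5]:
  j=3: true
  j=4: true
  j=5: true
All positions satisfy it → formula holds.

Holds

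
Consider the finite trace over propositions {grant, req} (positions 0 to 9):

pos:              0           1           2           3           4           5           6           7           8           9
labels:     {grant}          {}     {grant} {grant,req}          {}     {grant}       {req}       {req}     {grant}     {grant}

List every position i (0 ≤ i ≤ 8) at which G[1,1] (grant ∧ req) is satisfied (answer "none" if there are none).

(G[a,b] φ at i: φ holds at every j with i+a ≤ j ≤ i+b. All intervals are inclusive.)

2

Evaluate at each i in [0,8]:
  i=0: ✗ (fails at j=1)
  i=1: ✗ (fails at j=2)
  i=2: ✓ (all of [3,3])
  i=3: ✗ (fails at j=4)
  i=4: ✗ (fails at j=5)
  i=5: ✗ (fails at j=6)
  i=6: ✗ (fails at j=7)
  i=7: ✗ (fails at j=8)
  i=8: ✗ (fails at j=9)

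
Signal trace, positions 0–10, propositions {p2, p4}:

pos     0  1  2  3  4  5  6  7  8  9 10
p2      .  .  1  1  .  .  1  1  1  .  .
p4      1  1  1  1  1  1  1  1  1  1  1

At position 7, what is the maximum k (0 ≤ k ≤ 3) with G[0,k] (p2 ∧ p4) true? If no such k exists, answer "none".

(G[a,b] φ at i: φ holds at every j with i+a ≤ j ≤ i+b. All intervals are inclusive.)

(p2 ∧ p4) must hold from j=7 onward; find where it first fails.
  j=7: holds
  j=8: holds
  j=9: fails
Holds on [7,8], so largest k = 1.

1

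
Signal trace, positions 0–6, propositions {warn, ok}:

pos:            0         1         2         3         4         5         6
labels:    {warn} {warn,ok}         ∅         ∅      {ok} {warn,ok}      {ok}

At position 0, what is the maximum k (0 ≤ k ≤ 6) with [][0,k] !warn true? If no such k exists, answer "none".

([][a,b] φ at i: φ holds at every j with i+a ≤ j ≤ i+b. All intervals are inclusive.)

none

!warn must hold from j=0 onward; find where it first fails.
  j=0: fails → no k works.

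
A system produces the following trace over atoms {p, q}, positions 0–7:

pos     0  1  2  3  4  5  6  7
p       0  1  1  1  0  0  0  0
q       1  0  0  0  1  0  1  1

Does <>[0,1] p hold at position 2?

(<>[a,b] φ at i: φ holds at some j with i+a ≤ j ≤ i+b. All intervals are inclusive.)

Yes

Check p at each j in [2,3]:
  j=2: true
  j=3: true
Found at j=2 → formula holds.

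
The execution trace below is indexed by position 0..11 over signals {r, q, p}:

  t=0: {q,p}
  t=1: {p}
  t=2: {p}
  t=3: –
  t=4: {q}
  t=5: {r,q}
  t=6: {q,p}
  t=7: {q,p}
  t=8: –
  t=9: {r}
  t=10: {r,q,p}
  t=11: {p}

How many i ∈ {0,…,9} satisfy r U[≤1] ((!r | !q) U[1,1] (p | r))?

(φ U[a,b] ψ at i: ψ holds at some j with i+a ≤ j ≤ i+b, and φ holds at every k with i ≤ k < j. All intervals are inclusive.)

Evaluate at each i in [0,9]:
  i=0: ✓ (rhs at j=0)
  i=1: ✓ (rhs at j=1)
  i=2: ✗ (no rhs in [2,3])
  i=3: ✗ (lhs fails at k=3 before rhs at j=4)
  i=4: ✓ (rhs at j=4)
  i=5: ✓ (rhs at j=6; lhs holds on [5,5])
  i=6: ✓ (rhs at j=6)
  i=7: ✗ (lhs fails at k=7 before rhs at j=8)
  i=8: ✓ (rhs at j=8)
  i=9: ✓ (rhs at j=9)
Positions where it holds: {0, 1, 4, 5, 6, 8, 9} → 7.

7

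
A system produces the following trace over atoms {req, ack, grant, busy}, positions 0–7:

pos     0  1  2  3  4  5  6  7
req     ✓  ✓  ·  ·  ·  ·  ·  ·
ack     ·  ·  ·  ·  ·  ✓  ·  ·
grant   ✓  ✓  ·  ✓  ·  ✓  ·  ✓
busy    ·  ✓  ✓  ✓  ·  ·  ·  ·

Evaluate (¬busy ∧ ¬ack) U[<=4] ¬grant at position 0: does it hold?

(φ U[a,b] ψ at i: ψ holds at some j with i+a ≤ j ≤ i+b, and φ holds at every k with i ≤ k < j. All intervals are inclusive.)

False

Need some j in [0,4] with ¬grant, and (¬busy ∧ ¬ack) at every k in [0,j-1].
  j=0: ¬grant false.
  j=1: ¬grant false.
  j=2: ¬grant holds, but (¬busy ∧ ¬ack) fails at k=1 → not this j.
  j=3: ¬grant false.
  j=4: ¬grant holds, but (¬busy ∧ ¬ack) fails at k=1 → not this j.
No j in the window works → until fails.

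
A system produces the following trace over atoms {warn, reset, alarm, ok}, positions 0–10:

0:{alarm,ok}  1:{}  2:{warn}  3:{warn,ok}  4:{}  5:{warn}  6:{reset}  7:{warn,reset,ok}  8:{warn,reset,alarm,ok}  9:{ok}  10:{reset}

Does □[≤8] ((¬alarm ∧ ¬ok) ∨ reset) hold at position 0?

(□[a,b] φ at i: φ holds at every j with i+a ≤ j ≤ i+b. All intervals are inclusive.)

Check ((¬alarm ∧ ¬ok) ∨ reset) at every j in [0,8]:
  j=0: false
  j=1: true
  j=2: true
  j=3: false
  j=4: true
  j=5: true
  j=6: true
  j=7: true
  j=8: true
Fails at j=0 → formula fails.

Does not hold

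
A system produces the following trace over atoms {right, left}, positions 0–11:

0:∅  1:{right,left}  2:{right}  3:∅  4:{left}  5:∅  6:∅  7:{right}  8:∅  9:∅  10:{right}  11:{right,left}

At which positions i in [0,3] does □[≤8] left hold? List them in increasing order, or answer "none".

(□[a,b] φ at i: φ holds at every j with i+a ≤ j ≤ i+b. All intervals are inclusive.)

none

Evaluate at each i in [0,3]:
  i=0: ✗ (fails at j=0)
  i=1: ✗ (fails at j=2)
  i=2: ✗ (fails at j=2)
  i=3: ✗ (fails at j=3)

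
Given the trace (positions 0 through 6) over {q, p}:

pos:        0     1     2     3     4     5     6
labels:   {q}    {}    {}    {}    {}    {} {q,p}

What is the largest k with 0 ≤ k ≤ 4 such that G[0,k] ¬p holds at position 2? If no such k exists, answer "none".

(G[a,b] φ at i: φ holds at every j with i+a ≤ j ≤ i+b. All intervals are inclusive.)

3

¬p must hold from j=2 onward; find where it first fails.
  j=2: holds
  j=3: holds
  j=4: holds
  j=5: holds
  j=6: fails
Holds on [2,5], so largest k = 3.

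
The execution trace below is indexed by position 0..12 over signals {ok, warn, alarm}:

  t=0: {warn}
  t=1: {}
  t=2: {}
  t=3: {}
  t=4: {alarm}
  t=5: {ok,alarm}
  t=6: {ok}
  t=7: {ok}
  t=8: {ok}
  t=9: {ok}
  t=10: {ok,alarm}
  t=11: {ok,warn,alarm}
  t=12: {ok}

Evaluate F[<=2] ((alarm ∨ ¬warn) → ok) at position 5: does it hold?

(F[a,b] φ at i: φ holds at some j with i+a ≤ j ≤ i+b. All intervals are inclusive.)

Check ((alarm ∨ ¬warn) → ok) at each j in [5,7]:
  j=5: true
  j=6: true
  j=7: true
Found at j=5 → formula holds.

Yes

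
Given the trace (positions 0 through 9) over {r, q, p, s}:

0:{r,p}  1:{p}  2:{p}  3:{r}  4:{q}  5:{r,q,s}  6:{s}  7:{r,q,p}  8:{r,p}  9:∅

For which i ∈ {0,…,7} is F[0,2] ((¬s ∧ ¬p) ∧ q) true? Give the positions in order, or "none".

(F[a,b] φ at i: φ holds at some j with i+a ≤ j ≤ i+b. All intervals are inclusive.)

Evaluate at each i in [0,7]:
  i=0: ✗ (none in [0,2])
  i=1: ✗ (none in [1,3])
  i=2: ✓ (witness j=4)
  i=3: ✓ (witness j=4)
  i=4: ✓ (witness j=4)
  i=5: ✗ (none in [5,7])
  i=6: ✗ (none in [6,8])
  i=7: ✗ (none in [7,9])

2, 3, 4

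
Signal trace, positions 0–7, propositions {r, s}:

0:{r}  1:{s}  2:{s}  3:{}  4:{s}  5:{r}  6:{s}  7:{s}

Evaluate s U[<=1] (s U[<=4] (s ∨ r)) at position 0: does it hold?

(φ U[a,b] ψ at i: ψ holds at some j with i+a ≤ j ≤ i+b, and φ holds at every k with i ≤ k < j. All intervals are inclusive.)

Yes

Need some j in [0,1] with (s U[<=4] (s ∨ r)), and s at every k in [0,j-1].
  j=0: (s U[<=4] (s ∨ r)) holds; no prefix to check → satisfied.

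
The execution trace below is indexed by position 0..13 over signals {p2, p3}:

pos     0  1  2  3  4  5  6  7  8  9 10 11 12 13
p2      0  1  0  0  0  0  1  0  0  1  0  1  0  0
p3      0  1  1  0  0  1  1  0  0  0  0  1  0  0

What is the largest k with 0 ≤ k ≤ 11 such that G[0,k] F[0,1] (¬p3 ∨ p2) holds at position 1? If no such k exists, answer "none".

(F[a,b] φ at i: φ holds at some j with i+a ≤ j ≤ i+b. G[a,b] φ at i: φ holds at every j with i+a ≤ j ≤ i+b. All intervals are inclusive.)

F[0,1] (¬p3 ∨ p2) must hold from j=1 onward; find where it first fails.
  j=1: holds
  j=2: holds
  j=3: holds
  j=4: holds
  j=5: holds
  j=6: holds
  j=7: holds
  j=8: holds
  j=9: holds
  j=10: holds
  j=11: holds
  j=12: holds
Holds through j=12; largest k = 11.

11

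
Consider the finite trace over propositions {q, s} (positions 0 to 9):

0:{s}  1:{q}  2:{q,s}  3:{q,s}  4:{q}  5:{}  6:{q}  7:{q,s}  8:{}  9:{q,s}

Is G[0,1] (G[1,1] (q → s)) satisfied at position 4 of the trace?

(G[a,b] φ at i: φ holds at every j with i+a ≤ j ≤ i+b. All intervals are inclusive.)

Check G[1,1] (q → s) at every j in [4,5]:
  j=4: holds on [5,5]
  j=5: fails at 6
Fails at j=5 → formula fails.

False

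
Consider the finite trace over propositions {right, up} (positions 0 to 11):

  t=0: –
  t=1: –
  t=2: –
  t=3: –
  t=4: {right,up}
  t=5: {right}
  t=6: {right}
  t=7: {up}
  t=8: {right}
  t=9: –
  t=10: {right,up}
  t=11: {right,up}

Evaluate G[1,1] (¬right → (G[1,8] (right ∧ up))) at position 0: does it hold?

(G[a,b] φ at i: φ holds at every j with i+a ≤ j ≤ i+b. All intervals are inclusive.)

False

Check (¬right → (G[1,8] (right ∧ up))) at every j in [1,1]:
  j=1: antecedent true; consequent fails at 2 → ✗
Fails at j=1 → formula fails.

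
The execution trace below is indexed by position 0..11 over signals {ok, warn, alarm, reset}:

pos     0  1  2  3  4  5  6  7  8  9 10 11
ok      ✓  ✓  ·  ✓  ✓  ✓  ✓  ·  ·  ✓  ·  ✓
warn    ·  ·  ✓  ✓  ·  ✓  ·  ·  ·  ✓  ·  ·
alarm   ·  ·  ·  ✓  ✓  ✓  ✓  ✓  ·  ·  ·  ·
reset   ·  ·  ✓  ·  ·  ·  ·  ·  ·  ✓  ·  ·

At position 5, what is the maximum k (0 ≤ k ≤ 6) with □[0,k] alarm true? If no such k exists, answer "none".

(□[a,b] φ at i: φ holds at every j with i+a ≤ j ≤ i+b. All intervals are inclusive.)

2

alarm must hold from j=5 onward; find where it first fails.
  j=5: holds
  j=6: holds
  j=7: holds
  j=8: fails
Holds on [5,7], so largest k = 2.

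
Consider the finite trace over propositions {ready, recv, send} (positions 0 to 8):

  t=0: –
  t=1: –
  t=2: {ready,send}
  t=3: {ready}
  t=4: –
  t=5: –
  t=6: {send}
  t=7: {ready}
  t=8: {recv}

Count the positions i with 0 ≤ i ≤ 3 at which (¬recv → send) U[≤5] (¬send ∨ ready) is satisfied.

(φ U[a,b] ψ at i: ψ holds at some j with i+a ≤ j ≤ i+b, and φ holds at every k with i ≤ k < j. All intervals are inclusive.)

4

Evaluate at each i in [0,3]:
  i=0: ✓ (rhs at j=0)
  i=1: ✓ (rhs at j=1)
  i=2: ✓ (rhs at j=2)
  i=3: ✓ (rhs at j=3)
Positions where it holds: {0, 1, 2, 3} → 4.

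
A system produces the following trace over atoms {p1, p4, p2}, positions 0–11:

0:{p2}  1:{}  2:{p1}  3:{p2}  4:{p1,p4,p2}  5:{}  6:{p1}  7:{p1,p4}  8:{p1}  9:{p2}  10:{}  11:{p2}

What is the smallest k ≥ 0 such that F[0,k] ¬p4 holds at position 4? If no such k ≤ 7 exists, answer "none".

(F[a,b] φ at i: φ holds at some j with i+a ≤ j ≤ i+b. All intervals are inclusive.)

Scan j = 4,5,… for ¬p4:
  j=4: fails
  j=5: holds
First hit at j=5, so smallest k = 5-4 = 1.

1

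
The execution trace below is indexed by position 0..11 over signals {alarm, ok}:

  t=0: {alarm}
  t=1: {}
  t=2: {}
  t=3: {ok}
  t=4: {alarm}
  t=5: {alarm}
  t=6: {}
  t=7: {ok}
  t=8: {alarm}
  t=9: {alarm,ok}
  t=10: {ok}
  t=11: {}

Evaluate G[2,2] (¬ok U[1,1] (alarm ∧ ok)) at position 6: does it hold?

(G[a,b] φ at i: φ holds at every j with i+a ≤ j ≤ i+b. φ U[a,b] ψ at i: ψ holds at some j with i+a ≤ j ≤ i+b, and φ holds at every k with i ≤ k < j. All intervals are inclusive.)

Check (¬ok U[1,1] (alarm ∧ ok)) at every j in [8,8]:
  j=8: holds
All positions satisfy it → formula holds.

Yes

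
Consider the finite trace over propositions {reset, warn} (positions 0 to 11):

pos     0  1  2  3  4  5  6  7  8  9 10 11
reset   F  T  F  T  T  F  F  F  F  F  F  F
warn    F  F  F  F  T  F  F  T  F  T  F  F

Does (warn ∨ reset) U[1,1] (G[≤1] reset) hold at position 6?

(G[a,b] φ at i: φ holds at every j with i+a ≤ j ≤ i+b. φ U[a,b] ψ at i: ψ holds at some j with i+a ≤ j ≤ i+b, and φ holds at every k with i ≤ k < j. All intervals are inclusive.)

No

Need some j in [7,7] with G[≤1] reset, and (warn ∨ reset) at every k in [6,j-1].
  j=7: G[≤1] reset — fails at 7.
No j in the window works → until fails.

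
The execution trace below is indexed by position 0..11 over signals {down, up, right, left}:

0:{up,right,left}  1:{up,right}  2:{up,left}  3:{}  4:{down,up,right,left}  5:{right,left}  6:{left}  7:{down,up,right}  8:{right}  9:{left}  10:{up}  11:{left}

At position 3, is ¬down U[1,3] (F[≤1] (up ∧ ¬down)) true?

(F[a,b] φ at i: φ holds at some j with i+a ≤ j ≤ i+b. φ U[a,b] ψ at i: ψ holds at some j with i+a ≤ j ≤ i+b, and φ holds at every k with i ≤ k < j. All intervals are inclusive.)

Need some j in [4,6] with F[≤1] (up ∧ ¬down), and ¬down at every k in [3,j-1].
  j=4: F[≤1] (up ∧ ¬down) — fails (none in [4,5]).
  j=5: F[≤1] (up ∧ ¬down) — fails (none in [5,6]).
  j=6: F[≤1] (up ∧ ¬down) — fails (none in [6,7]).
No j in the window works → until fails.

False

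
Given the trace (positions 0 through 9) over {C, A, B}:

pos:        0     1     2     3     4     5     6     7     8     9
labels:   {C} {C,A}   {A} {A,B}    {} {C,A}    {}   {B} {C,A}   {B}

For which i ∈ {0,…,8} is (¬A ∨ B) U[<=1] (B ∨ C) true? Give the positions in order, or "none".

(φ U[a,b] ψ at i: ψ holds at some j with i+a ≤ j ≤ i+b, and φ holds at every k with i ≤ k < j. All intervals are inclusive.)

Evaluate at each i in [0,8]:
  i=0: ✓ (rhs at j=0)
  i=1: ✓ (rhs at j=1)
  i=2: ✗ (lhs fails at k=2 before rhs at j=3)
  i=3: ✓ (rhs at j=3)
  i=4: ✓ (rhs at j=5; lhs holds on [4,4])
  i=5: ✓ (rhs at j=5)
  i=6: ✓ (rhs at j=7; lhs holds on [6,6])
  i=7: ✓ (rhs at j=7)
  i=8: ✓ (rhs at j=8)

0, 1, 3, 4, 5, 6, 7, 8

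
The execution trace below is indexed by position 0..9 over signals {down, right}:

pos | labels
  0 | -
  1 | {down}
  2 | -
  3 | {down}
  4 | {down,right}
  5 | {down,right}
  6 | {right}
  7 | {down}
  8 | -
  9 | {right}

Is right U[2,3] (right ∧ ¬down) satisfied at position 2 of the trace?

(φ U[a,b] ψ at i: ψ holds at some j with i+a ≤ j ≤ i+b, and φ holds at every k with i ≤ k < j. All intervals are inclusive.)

Need some j in [4,5] with (right ∧ ¬down), and right at every k in [2,j-1].
  j=4: (right ∧ ¬down) false.
  j=5: (right ∧ ¬down) false.
No j in the window works → until fails.

Does not hold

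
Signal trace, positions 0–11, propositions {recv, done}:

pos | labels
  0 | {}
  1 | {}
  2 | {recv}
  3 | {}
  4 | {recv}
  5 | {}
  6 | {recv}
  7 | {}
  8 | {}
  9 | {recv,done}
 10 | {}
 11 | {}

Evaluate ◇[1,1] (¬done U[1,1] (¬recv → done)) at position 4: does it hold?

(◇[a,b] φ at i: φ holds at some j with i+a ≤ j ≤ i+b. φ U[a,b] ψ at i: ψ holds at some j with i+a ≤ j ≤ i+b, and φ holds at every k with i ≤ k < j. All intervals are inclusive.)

Check (¬done U[1,1] (¬recv → done)) at each j in [5,5]:
  j=5: holds
Found at j=5 → formula holds.

Holds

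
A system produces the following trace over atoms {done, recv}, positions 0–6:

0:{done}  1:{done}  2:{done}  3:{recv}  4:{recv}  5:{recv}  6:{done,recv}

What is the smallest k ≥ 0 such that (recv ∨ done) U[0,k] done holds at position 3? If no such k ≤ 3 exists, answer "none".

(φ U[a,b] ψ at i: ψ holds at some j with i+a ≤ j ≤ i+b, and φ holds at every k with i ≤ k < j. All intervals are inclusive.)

3

Need earliest j ≥ 3 with done, and (recv ∨ done) at every k in [3,j-1].
  j=3: rhs fails.
  j=4: rhs fails.
  j=5: rhs fails.
  j=6: rhs holds; lhs holds on [3,5]. k = 3.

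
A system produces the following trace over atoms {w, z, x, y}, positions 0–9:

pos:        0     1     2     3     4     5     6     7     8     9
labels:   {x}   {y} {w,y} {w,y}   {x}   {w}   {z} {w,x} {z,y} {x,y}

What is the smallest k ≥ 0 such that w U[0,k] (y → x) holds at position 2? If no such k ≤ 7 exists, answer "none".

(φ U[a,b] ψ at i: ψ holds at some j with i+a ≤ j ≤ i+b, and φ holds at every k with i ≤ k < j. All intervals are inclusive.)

Need earliest j ≥ 2 with (y → x), and w at every k in [2,j-1].
  j=2: rhs fails.
  j=3: rhs fails.
  j=4: rhs holds; lhs holds on [2,3]. k = 2.

2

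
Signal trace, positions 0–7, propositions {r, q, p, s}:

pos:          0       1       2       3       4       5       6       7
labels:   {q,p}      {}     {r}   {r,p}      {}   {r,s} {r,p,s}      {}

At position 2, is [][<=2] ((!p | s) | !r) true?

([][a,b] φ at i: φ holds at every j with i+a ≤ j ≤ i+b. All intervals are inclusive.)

Check ((!p | s) | !r) at every j in [2,4]:
  j=2: true
  j=3: false
  j=4: true
Fails at j=3 → formula fails.

Does not hold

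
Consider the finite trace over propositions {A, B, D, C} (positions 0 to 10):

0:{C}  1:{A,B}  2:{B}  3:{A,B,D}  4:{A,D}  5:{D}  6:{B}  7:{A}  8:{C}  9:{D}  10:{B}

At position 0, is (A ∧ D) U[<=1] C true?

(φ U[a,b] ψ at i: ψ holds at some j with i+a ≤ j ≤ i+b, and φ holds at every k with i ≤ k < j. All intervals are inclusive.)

Holds

Need some j in [0,1] with C, and (A ∧ D) at every k in [0,j-1].
  j=0: C holds; no prefix to check → satisfied.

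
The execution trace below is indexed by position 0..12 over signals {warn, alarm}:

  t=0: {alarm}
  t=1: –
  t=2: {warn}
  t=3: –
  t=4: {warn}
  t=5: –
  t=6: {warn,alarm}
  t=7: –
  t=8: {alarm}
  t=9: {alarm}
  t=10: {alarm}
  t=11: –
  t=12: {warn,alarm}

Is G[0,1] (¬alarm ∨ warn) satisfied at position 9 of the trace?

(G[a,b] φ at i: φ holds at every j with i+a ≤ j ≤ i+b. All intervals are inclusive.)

Does not hold

Check (¬alarm ∨ warn) at every j in [9,10]:
  j=9: false
  j=10: false
Fails at j=9 → formula fails.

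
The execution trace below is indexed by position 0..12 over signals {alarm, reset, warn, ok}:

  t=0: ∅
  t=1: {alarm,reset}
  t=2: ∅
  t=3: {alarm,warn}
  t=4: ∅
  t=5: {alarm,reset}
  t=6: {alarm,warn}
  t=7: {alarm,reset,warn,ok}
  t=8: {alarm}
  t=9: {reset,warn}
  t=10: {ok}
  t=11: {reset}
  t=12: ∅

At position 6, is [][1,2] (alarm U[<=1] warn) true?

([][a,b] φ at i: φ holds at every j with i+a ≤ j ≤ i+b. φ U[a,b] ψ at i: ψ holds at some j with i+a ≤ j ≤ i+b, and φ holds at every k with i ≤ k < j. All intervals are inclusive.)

Check (alarm U[<=1] warn) at every j in [7,8]:
  j=7: holds
  j=8: holds
All positions satisfy it → formula holds.

True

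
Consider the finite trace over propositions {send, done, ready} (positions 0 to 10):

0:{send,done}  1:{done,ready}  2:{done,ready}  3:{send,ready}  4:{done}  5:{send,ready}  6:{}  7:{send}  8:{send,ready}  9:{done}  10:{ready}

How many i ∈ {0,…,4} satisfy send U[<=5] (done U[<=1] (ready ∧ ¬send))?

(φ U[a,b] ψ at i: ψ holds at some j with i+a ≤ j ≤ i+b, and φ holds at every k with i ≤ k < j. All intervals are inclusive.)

Evaluate at each i in [0,4]:
  i=0: ✓ (rhs at j=0)
  i=1: ✓ (rhs at j=1)
  i=2: ✓ (rhs at j=2)
  i=3: ✗ (no rhs in [3,8])
  i=4: ✗ (lhs fails at k=4 before rhs at j=9)
Positions where it holds: {0, 1, 2} → 3.

3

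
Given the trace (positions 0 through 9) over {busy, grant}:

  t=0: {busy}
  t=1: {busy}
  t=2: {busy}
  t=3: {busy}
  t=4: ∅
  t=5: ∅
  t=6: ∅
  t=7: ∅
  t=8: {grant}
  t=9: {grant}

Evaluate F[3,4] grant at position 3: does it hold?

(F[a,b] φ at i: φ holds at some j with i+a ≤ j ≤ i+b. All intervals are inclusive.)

Does not hold

Check grant at each j in [6,7]:
  j=6: false
  j=7: false
No position in the window satisfies it → formula fails.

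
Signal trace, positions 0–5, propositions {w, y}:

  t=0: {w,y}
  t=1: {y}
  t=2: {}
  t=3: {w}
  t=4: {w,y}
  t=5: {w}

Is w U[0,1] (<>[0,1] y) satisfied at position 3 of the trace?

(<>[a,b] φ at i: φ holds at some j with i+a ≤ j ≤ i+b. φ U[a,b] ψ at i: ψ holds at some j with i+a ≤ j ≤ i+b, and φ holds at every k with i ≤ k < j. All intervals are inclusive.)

Need some j in [3,4] with <>[0,1] y, and w at every k in [3,j-1].
  j=3: <>[0,1] y holds; no prefix to check → satisfied.

True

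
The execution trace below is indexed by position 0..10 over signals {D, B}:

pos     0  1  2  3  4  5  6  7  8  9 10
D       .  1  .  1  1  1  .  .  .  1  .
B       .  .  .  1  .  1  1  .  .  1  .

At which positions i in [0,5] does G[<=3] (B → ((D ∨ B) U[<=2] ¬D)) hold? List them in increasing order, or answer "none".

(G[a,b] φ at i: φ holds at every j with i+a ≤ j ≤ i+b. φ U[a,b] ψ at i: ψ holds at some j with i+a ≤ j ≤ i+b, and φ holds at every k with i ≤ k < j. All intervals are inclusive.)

4, 5

Evaluate at each i in [0,5]:
  i=0: ✗ (fails at j=3)
  i=1: ✗ (fails at j=3)
  i=2: ✗ (fails at j=3)
  i=3: ✗ (fails at j=3)
  i=4: ✓ (all of [4,7])
  i=5: ✓ (all of [5,8])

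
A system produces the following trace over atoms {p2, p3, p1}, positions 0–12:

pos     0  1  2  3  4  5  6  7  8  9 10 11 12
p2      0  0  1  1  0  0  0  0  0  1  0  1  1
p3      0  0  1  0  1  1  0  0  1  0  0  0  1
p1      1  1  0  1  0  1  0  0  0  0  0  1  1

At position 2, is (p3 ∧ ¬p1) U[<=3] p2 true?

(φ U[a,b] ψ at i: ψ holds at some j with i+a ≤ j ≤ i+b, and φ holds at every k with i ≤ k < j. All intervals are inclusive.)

True

Need some j in [2,5] with p2, and (p3 ∧ ¬p1) at every k in [2,j-1].
  j=2: p2 holds; no prefix to check → satisfied.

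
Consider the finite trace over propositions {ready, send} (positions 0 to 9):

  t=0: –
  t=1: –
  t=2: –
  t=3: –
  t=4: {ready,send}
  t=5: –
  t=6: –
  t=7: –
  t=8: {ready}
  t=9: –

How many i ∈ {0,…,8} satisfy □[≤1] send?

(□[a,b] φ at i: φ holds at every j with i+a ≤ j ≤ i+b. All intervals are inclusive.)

0

Evaluate at each i in [0,8]:
  i=0: ✗ (fails at j=0)
  i=1: ✗ (fails at j=1)
  i=2: ✗ (fails at j=2)
  i=3: ✗ (fails at j=3)
  i=4: ✗ (fails at j=5)
  i=5: ✗ (fails at j=5)
  i=6: ✗ (fails at j=6)
  i=7: ✗ (fails at j=7)
  i=8: ✗ (fails at j=8)
Positions where it holds: {} → 0.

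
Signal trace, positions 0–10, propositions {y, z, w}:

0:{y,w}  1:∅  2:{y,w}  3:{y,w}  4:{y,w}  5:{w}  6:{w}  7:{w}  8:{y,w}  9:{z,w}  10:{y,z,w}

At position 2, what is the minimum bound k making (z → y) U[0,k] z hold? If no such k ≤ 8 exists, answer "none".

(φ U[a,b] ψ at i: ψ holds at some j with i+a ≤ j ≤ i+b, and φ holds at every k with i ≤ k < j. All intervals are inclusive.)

7

Need earliest j ≥ 2 with z, and (z → y) at every k in [2,j-1].
  j=2: rhs fails.
  j=3: rhs fails.
  j=4: rhs fails.
  j=5: rhs fails.
  j=6: rhs fails.
  j=7: rhs fails.
  j=8: rhs fails.
  j=9: rhs holds; lhs holds on [2,8]. k = 7.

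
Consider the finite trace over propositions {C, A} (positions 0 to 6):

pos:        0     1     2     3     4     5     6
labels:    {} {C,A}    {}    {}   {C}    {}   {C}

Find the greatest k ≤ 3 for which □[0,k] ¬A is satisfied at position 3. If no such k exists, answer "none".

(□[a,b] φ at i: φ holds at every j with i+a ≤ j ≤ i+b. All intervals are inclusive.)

3

¬A must hold from j=3 onward; find where it first fails.
  j=3: holds
  j=4: holds
  j=5: holds
  j=6: holds
Holds through j=6; largest k = 3.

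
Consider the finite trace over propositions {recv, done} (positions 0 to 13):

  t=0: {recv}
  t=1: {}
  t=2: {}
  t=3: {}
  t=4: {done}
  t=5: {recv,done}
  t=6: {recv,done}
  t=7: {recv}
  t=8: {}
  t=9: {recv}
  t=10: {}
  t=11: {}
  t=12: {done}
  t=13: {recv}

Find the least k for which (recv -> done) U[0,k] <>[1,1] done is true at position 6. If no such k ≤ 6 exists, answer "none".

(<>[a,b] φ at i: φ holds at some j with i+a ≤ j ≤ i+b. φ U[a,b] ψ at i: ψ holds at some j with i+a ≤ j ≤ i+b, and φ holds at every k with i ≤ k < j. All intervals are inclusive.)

Need earliest j ≥ 6 with <>[1,1] done, and (recv -> done) at every k in [6,j-1].
  j=6: rhs fails.
  j=7: rhs fails.
  j=8: rhs fails.
  j=9: rhs fails.
  j=10: rhs fails.
  j=11: rhs holds but lhs fails at k=7.
  j=12: rhs fails.
No witness within the range → none.

none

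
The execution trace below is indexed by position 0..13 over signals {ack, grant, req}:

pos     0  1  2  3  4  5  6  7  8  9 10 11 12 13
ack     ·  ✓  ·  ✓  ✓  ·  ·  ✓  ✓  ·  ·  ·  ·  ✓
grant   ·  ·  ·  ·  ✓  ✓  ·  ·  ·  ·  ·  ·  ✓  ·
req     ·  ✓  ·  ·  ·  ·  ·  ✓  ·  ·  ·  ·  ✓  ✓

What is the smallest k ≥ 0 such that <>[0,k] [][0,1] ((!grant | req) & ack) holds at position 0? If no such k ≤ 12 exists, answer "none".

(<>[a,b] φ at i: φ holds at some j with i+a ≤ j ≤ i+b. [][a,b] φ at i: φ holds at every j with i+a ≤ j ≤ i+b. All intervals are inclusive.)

7

Scan j = 0,1,… for [][0,1] ((!grant | req) & ack):
  j=0: fails
  j=1: fails
  j=2: fails
  j=3: fails
  j=4: fails
  j=5: fails
  j=6: fails
  j=7: holds
First hit at j=7, so smallest k = 7-0 = 7.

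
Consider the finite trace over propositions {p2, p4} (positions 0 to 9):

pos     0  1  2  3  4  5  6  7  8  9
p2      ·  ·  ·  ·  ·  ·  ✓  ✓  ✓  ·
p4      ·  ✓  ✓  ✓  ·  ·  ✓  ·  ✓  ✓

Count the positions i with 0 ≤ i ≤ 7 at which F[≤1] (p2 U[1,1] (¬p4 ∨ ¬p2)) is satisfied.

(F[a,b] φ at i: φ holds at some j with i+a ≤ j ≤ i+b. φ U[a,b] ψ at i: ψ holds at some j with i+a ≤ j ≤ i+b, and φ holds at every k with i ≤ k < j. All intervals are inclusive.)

Evaluate at each i in [0,7]:
  i=0: ✗ (none in [0,1])
  i=1: ✗ (none in [1,2])
  i=2: ✗ (none in [2,3])
  i=3: ✗ (none in [3,4])
  i=4: ✗ (none in [4,5])
  i=5: ✓ (witness j=6)
  i=6: ✓ (witness j=6)
  i=7: ✓ (witness j=8)
Positions where it holds: {5, 6, 7} → 3.

3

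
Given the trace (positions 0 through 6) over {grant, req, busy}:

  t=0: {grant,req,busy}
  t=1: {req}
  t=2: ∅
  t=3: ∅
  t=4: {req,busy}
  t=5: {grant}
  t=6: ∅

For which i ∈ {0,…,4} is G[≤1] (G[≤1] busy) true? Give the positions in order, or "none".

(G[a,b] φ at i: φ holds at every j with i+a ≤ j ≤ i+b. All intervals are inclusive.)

none

Evaluate at each i in [0,4]:
  i=0: ✗ (fails at j=0)
  i=1: ✗ (fails at j=1)
  i=2: ✗ (fails at j=2)
  i=3: ✗ (fails at j=3)
  i=4: ✗ (fails at j=4)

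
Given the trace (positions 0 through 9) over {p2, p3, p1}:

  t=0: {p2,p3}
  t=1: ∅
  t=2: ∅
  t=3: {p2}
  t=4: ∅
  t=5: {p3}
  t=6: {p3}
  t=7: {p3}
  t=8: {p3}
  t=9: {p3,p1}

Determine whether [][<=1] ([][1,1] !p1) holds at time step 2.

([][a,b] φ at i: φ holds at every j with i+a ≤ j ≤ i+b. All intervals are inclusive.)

Holds

Check [][1,1] !p1 at every j in [2,3]:
  j=2: holds on [3,3]
  j=3: holds on [4,4]
All positions satisfy it → formula holds.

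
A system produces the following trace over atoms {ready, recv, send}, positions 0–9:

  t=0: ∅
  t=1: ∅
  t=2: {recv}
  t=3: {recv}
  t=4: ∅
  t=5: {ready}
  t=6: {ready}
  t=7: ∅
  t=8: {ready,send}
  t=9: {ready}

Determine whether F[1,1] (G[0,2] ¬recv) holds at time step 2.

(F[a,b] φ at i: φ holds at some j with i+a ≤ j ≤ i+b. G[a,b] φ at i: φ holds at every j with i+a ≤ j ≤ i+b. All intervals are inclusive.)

Check G[0,2] ¬recv at each j in [3,3]:
  j=3: fails at 3
No position in the window satisfies it → formula fails.

Does not hold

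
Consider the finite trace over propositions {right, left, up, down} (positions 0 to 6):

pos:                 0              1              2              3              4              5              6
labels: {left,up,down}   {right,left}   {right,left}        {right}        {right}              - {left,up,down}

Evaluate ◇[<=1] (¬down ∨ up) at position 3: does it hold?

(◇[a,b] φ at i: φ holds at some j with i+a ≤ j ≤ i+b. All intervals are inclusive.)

Check (¬down ∨ up) at each j in [3,4]:
  j=3: true
  j=4: true
Found at j=3 → formula holds.

True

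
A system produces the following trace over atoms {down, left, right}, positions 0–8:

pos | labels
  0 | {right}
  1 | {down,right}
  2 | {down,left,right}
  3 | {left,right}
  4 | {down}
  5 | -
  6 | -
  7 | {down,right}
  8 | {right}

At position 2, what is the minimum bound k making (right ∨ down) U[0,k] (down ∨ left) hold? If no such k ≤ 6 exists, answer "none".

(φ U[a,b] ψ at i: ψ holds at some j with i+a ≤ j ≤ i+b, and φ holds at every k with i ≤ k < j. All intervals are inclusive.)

Need earliest j ≥ 2 with (down ∨ left), and (right ∨ down) at every k in [2,j-1].
  j=2: rhs holds (empty prefix). k = 0.

0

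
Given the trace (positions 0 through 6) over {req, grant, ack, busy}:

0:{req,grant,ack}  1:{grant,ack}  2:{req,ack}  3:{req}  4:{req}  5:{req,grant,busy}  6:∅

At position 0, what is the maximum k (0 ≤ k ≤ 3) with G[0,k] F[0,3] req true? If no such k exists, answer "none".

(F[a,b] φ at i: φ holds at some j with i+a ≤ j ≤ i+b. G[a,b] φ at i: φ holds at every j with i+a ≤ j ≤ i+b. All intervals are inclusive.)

3

F[0,3] req must hold from j=0 onward; find where it first fails.
  j=0: holds
  j=1: holds
  j=2: holds
  j=3: holds
Holds through j=3; largest k = 3.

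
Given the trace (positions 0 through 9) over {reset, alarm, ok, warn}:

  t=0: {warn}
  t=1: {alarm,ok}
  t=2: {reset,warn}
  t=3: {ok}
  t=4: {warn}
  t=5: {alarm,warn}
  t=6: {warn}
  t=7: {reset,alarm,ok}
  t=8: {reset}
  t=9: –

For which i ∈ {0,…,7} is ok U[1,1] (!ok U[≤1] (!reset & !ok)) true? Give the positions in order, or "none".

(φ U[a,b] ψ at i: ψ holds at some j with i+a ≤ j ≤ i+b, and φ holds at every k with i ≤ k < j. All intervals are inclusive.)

Evaluate at each i in [0,7]:
  i=0: ✗ (no rhs in [1,1])
  i=1: ✗ (no rhs in [2,2])
  i=2: ✗ (no rhs in [3,3])
  i=3: ✓ (rhs at j=4; lhs holds on [3,3])
  i=4: ✗ (lhs fails at k=4 before rhs at j=5)
  i=5: ✗ (lhs fails at k=5 before rhs at j=6)
  i=6: ✗ (no rhs in [7,7])
  i=7: ✓ (rhs at j=8; lhs holds on [7,7])

3, 7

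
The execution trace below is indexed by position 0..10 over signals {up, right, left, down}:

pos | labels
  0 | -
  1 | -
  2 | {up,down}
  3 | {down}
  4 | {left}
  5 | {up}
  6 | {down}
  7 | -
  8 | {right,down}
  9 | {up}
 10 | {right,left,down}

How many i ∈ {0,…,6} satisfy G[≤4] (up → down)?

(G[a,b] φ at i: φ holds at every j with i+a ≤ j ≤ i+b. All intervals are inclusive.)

Evaluate at each i in [0,6]:
  i=0: ✓ (all of [0,4])
  i=1: ✗ (fails at j=5)
  i=2: ✗ (fails at j=5)
  i=3: ✗ (fails at j=5)
  i=4: ✗ (fails at j=5)
  i=5: ✗ (fails at j=5)
  i=6: ✗ (fails at j=9)
Positions where it holds: {0} → 1.

1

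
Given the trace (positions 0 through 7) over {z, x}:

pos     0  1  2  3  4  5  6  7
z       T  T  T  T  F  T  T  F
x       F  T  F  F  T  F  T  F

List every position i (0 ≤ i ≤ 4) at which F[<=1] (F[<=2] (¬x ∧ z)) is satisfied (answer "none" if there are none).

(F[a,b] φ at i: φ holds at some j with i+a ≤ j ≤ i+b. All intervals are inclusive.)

0, 1, 2, 3, 4

Evaluate at each i in [0,4]:
  i=0: ✓ (witness j=0)
  i=1: ✓ (witness j=1)
  i=2: ✓ (witness j=2)
  i=3: ✓ (witness j=3)
  i=4: ✓ (witness j=4)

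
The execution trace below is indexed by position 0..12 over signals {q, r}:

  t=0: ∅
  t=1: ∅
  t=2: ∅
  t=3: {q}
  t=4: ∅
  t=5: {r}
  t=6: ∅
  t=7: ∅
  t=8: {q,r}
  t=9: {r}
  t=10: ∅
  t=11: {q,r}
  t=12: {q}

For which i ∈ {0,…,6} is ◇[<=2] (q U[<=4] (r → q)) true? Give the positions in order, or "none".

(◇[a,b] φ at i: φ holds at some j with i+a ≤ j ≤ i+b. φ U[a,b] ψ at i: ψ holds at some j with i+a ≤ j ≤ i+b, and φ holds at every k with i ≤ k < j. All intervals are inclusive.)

Evaluate at each i in [0,6]:
  i=0: ✓ (witness j=0)
  i=1: ✓ (witness j=1)
  i=2: ✓ (witness j=2)
  i=3: ✓ (witness j=3)
  i=4: ✓ (witness j=4)
  i=5: ✓ (witness j=6)
  i=6: ✓ (witness j=6)

0, 1, 2, 3, 4, 5, 6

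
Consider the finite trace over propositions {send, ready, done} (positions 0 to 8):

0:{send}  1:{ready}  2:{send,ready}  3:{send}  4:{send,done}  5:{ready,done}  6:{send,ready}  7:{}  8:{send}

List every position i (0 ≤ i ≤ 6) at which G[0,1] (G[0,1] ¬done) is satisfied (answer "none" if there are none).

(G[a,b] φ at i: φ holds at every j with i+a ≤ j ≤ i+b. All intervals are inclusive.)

0, 1, 6

Evaluate at each i in [0,6]:
  i=0: ✓ (all of [0,1])
  i=1: ✓ (all of [1,2])
  i=2: ✗ (fails at j=3)
  i=3: ✗ (fails at j=3)
  i=4: ✗ (fails at j=4)
  i=5: ✗ (fails at j=5)
  i=6: ✓ (all of [6,7])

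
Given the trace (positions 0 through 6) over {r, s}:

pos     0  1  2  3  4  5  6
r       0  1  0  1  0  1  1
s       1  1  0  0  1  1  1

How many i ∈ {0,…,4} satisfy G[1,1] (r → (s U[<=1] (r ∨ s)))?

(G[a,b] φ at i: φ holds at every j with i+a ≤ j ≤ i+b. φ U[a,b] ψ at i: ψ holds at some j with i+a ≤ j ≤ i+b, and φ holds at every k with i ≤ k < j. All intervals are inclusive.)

Evaluate at each i in [0,4]:
  i=0: ✓ (all of [1,1])
  i=1: ✓ (all of [2,2])
  i=2: ✓ (all of [3,3])
  i=3: ✓ (all of [4,4])
  i=4: ✓ (all of [5,5])
Positions where it holds: {0, 1, 2, 3, 4} → 5.

5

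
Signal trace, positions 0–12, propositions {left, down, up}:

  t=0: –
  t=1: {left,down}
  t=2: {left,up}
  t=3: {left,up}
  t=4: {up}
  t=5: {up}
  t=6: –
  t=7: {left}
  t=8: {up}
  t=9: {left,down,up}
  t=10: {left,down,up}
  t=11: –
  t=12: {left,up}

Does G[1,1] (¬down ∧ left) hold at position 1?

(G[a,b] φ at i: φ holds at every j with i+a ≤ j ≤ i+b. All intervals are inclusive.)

True

Check (¬down ∧ left) at every j in [2,2]:
  j=2: true
All positions satisfy it → formula holds.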